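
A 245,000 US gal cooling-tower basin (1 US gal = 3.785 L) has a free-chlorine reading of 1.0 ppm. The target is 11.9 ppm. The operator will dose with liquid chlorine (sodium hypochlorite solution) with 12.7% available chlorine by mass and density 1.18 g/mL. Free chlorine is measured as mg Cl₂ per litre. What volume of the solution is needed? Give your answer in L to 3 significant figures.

67.4 L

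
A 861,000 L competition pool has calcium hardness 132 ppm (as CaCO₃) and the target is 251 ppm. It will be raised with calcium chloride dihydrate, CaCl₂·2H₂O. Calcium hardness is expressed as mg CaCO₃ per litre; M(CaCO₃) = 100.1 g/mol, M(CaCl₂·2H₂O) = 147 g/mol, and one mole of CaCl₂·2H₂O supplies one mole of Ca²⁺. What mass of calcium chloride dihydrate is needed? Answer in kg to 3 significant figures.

Hardness to add: (251 − 132) = 119 mg/L as CaCO₃ × 861,000 L = 102,500 g as CaCO₃.
Moles of Ca²⁺ (1 mol Ca²⁺ ≡ 1 mol CaCO₃): 102,500 / 100.1 g/mol = 1024 mol.
Mass of CaCl₂·2H₂O: 1024 × 147 = 150,500 g.

150 kg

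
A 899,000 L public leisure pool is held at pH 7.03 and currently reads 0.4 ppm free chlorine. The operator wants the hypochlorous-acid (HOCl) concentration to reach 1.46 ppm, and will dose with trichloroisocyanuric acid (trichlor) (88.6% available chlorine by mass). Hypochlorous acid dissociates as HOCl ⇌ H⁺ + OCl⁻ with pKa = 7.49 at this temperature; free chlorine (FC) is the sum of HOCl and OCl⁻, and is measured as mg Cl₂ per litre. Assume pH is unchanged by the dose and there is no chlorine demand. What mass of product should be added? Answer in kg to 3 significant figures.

1.59 kg

[OCl⁻]/[HOCl] = 10^(pH − pKa) = 10^(7.03 − 7.49) = 0.3467; fraction as HOCl = 1/(1 + 0.3467) = 0.7425.
Free chlorine required for 1.46 ppm HOCl: 1.46 / 0.7425 = 1.966 ppm.
FC to add: 1.966 − 0.4 = 1.566 mg/L as Cl₂.
Cl₂ equivalent: 1.566 mg/L × 899,000 L = 1408 g.
Product at 88.6% available Cl: 1408 / 0.886 = 1589 g.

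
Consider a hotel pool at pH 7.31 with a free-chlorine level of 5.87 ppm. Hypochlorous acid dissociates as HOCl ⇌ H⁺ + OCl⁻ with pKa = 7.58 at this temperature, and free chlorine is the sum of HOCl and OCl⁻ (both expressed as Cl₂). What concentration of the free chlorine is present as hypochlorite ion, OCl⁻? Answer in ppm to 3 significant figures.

[OCl⁻]/[HOCl] = 10^(pH − pKa) = 10^(7.31 − 7.58) = 10^-0.27 = 0.537.
Fraction as HOCl = 1 / (1 + 0.537) = 0.6506.
OCl⁻ = (1 − 0.6506) × 5.87 ppm = 2.051 ppm.

2.05 ppm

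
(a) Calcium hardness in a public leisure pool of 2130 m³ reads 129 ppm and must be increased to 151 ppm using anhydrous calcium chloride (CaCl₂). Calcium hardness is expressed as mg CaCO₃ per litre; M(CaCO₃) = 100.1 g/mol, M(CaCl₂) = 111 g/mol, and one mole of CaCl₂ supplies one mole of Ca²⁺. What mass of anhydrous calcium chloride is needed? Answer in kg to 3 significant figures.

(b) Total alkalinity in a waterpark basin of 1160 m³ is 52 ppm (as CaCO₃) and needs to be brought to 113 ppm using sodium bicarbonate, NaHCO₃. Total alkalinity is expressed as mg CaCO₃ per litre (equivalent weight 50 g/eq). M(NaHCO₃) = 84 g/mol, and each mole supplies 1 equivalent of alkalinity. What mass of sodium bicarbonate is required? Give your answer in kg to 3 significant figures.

(a) Volume: 2130 m³ = 2,130,000 L.
(a) Hardness to add: (151 − 129) = 22 mg/L as CaCO₃ × 2,130,000 L = 46,860 g as CaCO₃.
(a) Moles of Ca²⁺ (1 mol Ca²⁺ ≡ 1 mol CaCO₃): 46,860 / 100.1 g/mol = 468.1 mol.
(a) Mass of CaCl₂: 468.1 × 111 = 51,960 g.

(b) Volume: 1160 m³ = 1,160,000 L.
(b) Alkalinity to add: (113 − 52) = 61 mg/L as CaCO₃ × 1,160,000 L = 70,760 g as CaCO₃.
(b) Equivalents: 70,760 g ÷ 50 g/eq = 1415 eq.
(b) NaHCO₃ supplies 1 eq per mole → 1415 mol.
(b) Mass: 1415 mol × 84 g/mol = 118,900 g.

(a) 52.0 kg; (b) 119 kg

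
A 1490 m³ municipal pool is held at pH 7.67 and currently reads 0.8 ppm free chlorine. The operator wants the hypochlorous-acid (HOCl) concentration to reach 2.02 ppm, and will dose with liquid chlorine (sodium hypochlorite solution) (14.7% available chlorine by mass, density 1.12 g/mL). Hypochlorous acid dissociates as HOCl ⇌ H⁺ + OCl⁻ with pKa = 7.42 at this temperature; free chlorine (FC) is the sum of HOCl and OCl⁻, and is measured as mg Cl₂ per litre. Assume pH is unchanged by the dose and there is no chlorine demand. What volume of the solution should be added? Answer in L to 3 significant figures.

43.5 L

Volume: 1490 m³ = 1,490,000 L.
[OCl⁻]/[HOCl] = 10^(pH − pKa) = 10^(7.67 − 7.42) = 1.778; fraction as HOCl = 1/(1 + 1.778) = 0.3599.
Free chlorine required for 2.02 ppm HOCl: 2.02 / 0.3599 = 5.612 ppm.
FC to add: 5.612 − 0.8 = 4.812 mg/L as Cl₂.
Cl₂ equivalent: 4.812 mg/L × 1,490,000 L = 7170 g.
Product at 14.7% available Cl: 7170 / 0.147 = 48,780 g.
Volume: 48,780 g ÷ 1.12 g/mL = 43,550 mL.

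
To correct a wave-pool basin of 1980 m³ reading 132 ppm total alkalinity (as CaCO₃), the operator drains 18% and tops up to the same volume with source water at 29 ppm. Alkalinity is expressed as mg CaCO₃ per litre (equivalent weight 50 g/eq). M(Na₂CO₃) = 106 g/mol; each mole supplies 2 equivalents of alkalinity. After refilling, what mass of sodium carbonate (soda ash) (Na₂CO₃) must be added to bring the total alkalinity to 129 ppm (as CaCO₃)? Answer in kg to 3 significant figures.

Volume: 1980 m³ = 1,980,000 L.
After draining 18% and refilling: 132 × 0.82 + 29 × 0.18 = 113.46 ppm.
Deficit to target: 129 − 113.46 = 15.54 mg/L.
As CaCO₃: 15.54 mg/L × 1,980,000 L = 30,770 g; ÷ 50 g/eq ÷ 2 = 307.7 mol Na₂CO₃.
Mass: 307.7 × 106 = 32,620 g.

32.6 kg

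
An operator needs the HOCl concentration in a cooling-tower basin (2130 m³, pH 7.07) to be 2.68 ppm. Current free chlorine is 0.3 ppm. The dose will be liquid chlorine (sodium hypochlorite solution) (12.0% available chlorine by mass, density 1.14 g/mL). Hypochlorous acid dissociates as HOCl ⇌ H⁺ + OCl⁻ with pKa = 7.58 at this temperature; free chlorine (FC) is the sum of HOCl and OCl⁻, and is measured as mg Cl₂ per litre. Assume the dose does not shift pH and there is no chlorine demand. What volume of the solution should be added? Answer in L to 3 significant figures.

Volume: 2130 m³ = 2,130,000 L.
[OCl⁻]/[HOCl] = 10^(pH − pKa) = 10^(7.07 − 7.58) = 0.309; fraction as HOCl = 1/(1 + 0.309) = 0.7639.
Free chlorine required for 2.68 ppm HOCl: 2.68 / 0.7639 = 3.508 ppm.
FC to add: 3.508 − 0.3 = 3.208 mg/L as Cl₂.
Cl₂ equivalent: 3.208 mg/L × 2,130,000 L = 6833 g.
Product at 12.0% available Cl: 6833 / 0.12 = 56,950 g.
Volume: 56,950 g ÷ 1.14 g/mL = 49,950 mL.

50.0 L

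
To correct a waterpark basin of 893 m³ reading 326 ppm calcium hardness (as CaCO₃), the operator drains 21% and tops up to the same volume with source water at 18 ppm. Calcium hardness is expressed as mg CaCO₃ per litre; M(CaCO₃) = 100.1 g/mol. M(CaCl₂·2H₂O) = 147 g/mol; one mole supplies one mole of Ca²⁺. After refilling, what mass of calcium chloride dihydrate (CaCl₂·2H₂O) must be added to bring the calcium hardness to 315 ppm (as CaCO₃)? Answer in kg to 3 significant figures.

70.4 kg

Volume: 893 m³ = 893,000 L.
After draining 21% and refilling: 326 × 0.79 + 18 × 0.21 = 261.32 ppm.
Deficit to target: 315 − 261.32 = 53.68 mg/L.
As CaCO₃: 53.68 mg/L × 893,000 L = 47,940 g; ÷ 100.1 = 478.9 mol Ca²⁺.
Mass: 478.9 × 147 = 70,400 g.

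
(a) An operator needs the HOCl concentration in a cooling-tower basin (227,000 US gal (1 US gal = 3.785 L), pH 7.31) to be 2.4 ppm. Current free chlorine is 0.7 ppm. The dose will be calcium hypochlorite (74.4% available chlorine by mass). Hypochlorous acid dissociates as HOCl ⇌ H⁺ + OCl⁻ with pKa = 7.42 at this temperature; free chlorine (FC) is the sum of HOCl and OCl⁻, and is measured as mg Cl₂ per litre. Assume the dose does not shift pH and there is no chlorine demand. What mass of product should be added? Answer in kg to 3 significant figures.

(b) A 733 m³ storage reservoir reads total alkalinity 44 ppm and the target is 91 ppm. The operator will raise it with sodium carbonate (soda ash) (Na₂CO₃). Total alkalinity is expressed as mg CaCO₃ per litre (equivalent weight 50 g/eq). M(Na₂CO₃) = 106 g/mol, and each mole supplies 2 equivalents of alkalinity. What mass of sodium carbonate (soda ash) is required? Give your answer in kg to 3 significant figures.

(a) 4.11 kg; (b) 36.5 kg

(a) Volume: 227,000 US gal × 3.785 L/gal = 859,195 L.
(a) [OCl⁻]/[HOCl] = 10^(pH − pKa) = 10^(7.31 − 7.42) = 0.7762; fraction as HOCl = 1/(1 + 0.7762) = 0.563.
(a) Free chlorine required for 2.4 ppm HOCl: 2.4 / 0.563 = 4.263 ppm.
(a) FC to add: 4.263 − 0.7 = 3.563 mg/L as Cl₂.
(a) Cl₂ equivalent: 3.563 mg/L × 859,195 L = 3061 g.
(a) Product at 74.4% available Cl: 3061 / 0.744 = 4115 g.

(b) Volume: 733 m³ = 733,000 L.
(b) Alkalinity to add: (91 − 44) = 47 mg/L as CaCO₃ × 733,000 L = 34,450 g as CaCO₃.
(b) Equivalents: 34,450 g ÷ 50 g/eq = 689 eq.
(b) Each mole of Na₂CO₃ supplies 2 eq, so 689 / 2 = 344.5 mol.
(b) Mass: 344.5 mol × 106 g/mol = 36,520 g.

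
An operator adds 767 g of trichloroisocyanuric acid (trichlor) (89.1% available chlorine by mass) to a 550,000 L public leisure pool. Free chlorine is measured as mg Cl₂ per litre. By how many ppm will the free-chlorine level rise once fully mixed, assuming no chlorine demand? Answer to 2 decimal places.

1.24 ppm

Available chlorine delivered: 767 g × 0.891 = 683.4 g as Cl₂.
Concentration rise: 683.4 g / 550,000 L = 1.243 mg/L = 1.24 ppm.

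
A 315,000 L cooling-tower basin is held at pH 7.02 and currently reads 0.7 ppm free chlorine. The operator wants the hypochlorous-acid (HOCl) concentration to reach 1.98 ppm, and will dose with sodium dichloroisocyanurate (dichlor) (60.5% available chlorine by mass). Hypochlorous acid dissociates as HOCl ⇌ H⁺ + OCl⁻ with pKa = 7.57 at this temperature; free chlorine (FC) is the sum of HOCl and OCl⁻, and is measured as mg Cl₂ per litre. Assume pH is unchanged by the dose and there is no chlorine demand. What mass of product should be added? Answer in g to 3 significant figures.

[OCl⁻]/[HOCl] = 10^(pH − pKa) = 10^(7.02 − 7.57) = 0.2818; fraction as HOCl = 1/(1 + 0.2818) = 0.7801.
Free chlorine required for 1.98 ppm HOCl: 1.98 / 0.7801 = 2.538 ppm.
FC to add: 2.538 − 0.7 = 1.838 mg/L as Cl₂.
Cl₂ equivalent: 1.838 mg/L × 315,000 L = 579 g.
Product at 60.5% available Cl: 579 / 0.605 = 957 g.

957 g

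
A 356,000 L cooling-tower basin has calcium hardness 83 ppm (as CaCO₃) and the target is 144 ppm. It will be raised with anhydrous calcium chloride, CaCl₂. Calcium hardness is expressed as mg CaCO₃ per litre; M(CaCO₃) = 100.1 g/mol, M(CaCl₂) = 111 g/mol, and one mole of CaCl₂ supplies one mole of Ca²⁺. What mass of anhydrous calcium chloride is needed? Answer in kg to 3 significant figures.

Hardness to add: (144 − 83) = 61 mg/L as CaCO₃ × 356,000 L = 21,720 g as CaCO₃.
Moles of Ca²⁺ (1 mol Ca²⁺ ≡ 1 mol CaCO₃): 21,720 / 100.1 g/mol = 216.9 mol.
Mass of CaCl₂: 216.9 × 111 = 24,080 g.

24.1 kg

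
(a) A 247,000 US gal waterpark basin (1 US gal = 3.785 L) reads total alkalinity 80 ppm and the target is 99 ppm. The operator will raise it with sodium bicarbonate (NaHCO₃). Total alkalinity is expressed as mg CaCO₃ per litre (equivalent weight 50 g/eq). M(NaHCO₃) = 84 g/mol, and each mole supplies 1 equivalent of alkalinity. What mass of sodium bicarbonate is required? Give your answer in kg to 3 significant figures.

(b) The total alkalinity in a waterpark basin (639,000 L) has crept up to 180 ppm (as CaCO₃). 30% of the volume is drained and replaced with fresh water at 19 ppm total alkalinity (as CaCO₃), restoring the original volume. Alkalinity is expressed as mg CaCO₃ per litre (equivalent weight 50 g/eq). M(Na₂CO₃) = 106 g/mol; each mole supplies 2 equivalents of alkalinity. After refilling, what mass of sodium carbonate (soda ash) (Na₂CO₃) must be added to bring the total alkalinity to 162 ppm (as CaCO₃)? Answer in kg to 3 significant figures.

(a) Volume: 247,000 US gal × 3.785 L/gal = 934,895 L.
(a) Alkalinity to add: (99 − 80) = 19 mg/L as CaCO₃ × 934,895 L = 17,760 g as CaCO₃.
(a) Equivalents: 17,760 g ÷ 50 g/eq = 355.3 eq.
(a) NaHCO₃ supplies 1 eq per mole → 355.3 mol.
(a) Mass: 355.3 mol × 84 g/mol = 29,840 g.

(b) After draining 30% and refilling: 180 × 0.70 + 19 × 0.30 = 131.7 ppm.
(b) Deficit to target: 162 − 131.7 = 30.3 mg/L.
(b) As CaCO₃: 30.3 mg/L × 639,000 L = 19,360 g; ÷ 50 g/eq ÷ 2 = 193.6 mol Na₂CO₃.
(b) Mass: 193.6 × 106 = 20,520 g.

(a) 29.8 kg; (b) 20.5 kg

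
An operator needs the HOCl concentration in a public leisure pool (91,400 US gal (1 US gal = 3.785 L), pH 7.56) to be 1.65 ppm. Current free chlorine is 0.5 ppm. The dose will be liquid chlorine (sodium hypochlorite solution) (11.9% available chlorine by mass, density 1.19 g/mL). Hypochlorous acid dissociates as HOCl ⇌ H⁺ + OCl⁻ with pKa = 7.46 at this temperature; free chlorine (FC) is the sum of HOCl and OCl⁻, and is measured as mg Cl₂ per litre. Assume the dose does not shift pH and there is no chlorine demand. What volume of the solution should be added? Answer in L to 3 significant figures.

7.88 L

Volume: 91,400 US gal × 3.785 L/gal = 345,949 L.
[OCl⁻]/[HOCl] = 10^(pH − pKa) = 10^(7.56 − 7.46) = 1.259; fraction as HOCl = 1/(1 + 1.259) = 0.4427.
Free chlorine required for 1.65 ppm HOCl: 1.65 / 0.4427 = 3.727 ppm.
FC to add: 3.727 − 0.5 = 3.227 mg/L as Cl₂.
Cl₂ equivalent: 3.227 mg/L × 345,949 L = 1116 g.
Product at 11.9% available Cl: 1116 / 0.119 = 9382 g.
Volume: 9382 g ÷ 1.19 g/mL = 7884 mL.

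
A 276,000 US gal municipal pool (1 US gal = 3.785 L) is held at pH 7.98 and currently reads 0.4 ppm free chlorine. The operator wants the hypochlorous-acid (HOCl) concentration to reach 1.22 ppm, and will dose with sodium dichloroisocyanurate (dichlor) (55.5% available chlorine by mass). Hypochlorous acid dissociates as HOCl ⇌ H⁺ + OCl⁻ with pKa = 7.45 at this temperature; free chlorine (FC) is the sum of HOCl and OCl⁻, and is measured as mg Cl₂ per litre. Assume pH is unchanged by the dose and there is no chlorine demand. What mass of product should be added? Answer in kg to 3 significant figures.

Volume: 276,000 US gal × 3.785 L/gal = 1,044,660 L.
[OCl⁻]/[HOCl] = 10^(pH − pKa) = 10^(7.98 − 7.45) = 3.388; fraction as HOCl = 1/(1 + 3.388) = 0.2279.
Free chlorine required for 1.22 ppm HOCl: 1.22 / 0.2279 = 5.354 ppm.
FC to add: 5.354 − 0.4 = 4.954 mg/L as Cl₂.
Cl₂ equivalent: 4.954 mg/L × 1,044,660 L = 5175 g.
Product at 55.5% available Cl: 5175 / 0.555 = 9325 g.

9.32 kg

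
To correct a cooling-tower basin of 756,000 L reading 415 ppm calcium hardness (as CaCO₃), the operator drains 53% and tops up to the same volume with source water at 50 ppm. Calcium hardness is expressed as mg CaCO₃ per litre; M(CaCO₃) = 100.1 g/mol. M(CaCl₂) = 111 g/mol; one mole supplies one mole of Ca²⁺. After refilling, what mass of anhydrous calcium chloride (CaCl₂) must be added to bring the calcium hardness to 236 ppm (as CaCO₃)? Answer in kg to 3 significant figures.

After draining 53% and refilling: 415 × 0.47 + 50 × 0.53 = 221.55 ppm.
Deficit to target: 236 − 221.55 = 14.45 mg/L.
As CaCO₃: 14.45 mg/L × 756,000 L = 10,920 g; ÷ 100.1 = 109.1 mol Ca²⁺.
Mass: 109.1 × 111 = 12,110 g.

12.1 kg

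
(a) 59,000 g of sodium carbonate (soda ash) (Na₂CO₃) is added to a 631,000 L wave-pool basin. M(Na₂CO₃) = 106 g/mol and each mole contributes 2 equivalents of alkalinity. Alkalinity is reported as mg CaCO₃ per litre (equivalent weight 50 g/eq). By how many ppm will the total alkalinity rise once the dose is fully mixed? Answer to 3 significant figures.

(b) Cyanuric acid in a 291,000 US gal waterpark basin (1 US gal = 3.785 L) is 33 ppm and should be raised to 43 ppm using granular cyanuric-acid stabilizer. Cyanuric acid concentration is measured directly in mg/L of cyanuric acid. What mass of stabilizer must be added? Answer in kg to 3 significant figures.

(a) Moles of Na₂CO₃: 59,000 g ÷ 106 g/mol = 556.6 mol → 1113 eq of alkalinity.
(a) As CaCO₃: 1113 eq × 50 g/eq = 55,660 g.
(a) Rise: 55,660 g / 631,000 L × 1000 = 88.21 mg/L.

(b) Volume: 291,000 US gal × 3.785 L/gal = 1,101,435 L.
(b) CYA to add: (43 − 33) = 10 mg/L × 1,101,435 L = 11,010 g cyanuric acid.

(a) 88.2 ppm; (b) 11.0 kg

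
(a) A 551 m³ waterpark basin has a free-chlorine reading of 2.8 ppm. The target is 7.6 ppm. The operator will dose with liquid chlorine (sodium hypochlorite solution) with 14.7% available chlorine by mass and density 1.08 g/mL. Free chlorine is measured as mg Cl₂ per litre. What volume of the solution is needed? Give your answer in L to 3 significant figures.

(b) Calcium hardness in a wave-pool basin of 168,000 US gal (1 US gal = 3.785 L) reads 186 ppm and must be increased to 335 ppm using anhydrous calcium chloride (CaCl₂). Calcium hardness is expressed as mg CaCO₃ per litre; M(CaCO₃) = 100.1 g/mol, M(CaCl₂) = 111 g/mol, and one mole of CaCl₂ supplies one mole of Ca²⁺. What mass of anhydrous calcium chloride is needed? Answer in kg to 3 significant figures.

(a) Volume: 551 m³ = 551,000 L.
(a) Chlorine deficit: 7.6 − 2.8 = 4.8 ppm = 4.8 mg/L as Cl₂.
(a) Cl₂ equivalent needed: 4.8 mg/L × 551,000 L = 2,645,000 mg = 2645 g.
(a) Product at 14.7% available chlorine: 2645 / 0.147 = 17,990 g.
(a) Volume at density 1.08 g/mL: 17,990 g ÷ 1.08 g/mL = 16,660 mL.

(b) Volume: 168,000 US gal × 3.785 L/gal = 635,880 L.
(b) Hardness to add: (335 − 186) = 149 mg/L as CaCO₃ × 635,880 L = 94,750 g as CaCO₃.
(b) Moles of Ca²⁺ (1 mol Ca²⁺ ≡ 1 mol CaCO₃): 94,750 / 100.1 g/mol = 946.5 mol.
(b) Mass of CaCl₂: 946.5 × 111 = 105,100 g.

(a) 16.7 L; (b) 105 kg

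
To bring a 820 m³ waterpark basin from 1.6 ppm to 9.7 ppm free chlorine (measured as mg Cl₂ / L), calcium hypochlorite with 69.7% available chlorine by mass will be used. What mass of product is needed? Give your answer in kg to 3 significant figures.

9.53 kg

Volume: 820 m³ = 820,000 L.
Chlorine deficit: 9.7 − 1.6 = 8.1 ppm = 8.1 mg/L as Cl₂.
Cl₂ equivalent needed: 8.1 mg/L × 820,000 L = 6,642,000 mg = 6642 g.
Product at 69.7% available chlorine: 6642 / 0.697 = 9529 g.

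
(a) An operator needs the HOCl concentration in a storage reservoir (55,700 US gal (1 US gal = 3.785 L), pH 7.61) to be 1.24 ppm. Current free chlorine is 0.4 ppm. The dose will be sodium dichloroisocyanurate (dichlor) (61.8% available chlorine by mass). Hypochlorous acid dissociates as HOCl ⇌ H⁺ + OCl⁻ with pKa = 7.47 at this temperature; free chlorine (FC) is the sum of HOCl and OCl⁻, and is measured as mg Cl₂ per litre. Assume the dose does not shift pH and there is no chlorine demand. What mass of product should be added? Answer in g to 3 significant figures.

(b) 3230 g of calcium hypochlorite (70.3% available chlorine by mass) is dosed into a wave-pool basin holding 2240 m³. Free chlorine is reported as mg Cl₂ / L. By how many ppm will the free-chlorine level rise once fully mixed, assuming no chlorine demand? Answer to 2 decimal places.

(a) 870 g; (b) 1.01 ppm

(a) Volume: 55,700 US gal × 3.785 L/gal = 210,824 L.
(a) [OCl⁻]/[HOCl] = 10^(pH − pKa) = 10^(7.61 − 7.47) = 1.38; fraction as HOCl = 1/(1 + 1.38) = 0.4201.
(a) Free chlorine required for 1.24 ppm HOCl: 1.24 / 0.4201 = 2.952 ppm.
(a) FC to add: 2.952 − 0.4 = 2.552 mg/L as Cl₂.
(a) Cl₂ equivalent: 2.552 mg/L × 210,824 L = 538 g.
(a) Product at 61.8% available Cl: 538 / 0.618 = 870.5 g.

(b) Volume: 2240 m³ = 2,240,000 L.
(b) Available chlorine delivered: 3230 g × 0.703 = 2271 g as Cl₂.
(b) Concentration rise: 2271 g / 2,240,000 L = 1.014 mg/L = 1.01 ppm.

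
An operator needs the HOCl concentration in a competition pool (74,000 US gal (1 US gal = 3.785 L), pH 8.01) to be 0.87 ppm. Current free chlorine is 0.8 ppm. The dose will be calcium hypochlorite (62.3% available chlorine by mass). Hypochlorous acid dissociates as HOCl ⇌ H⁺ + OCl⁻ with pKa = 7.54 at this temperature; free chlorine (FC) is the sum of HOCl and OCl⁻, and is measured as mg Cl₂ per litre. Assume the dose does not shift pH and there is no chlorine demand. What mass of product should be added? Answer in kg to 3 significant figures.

Volume: 74,000 US gal × 3.785 L/gal = 280,090 L.
[OCl⁻]/[HOCl] = 10^(pH − pKa) = 10^(8.01 − 7.54) = 2.951; fraction as HOCl = 1/(1 + 2.951) = 0.2531.
Free chlorine required for 0.87 ppm HOCl: 0.87 / 0.2531 = 3.438 ppm.
FC to add: 3.438 − 0.8 = 2.638 mg/L as Cl₂.
Cl₂ equivalent: 2.638 mg/L × 280,090 L = 738.8 g.
Product at 62.3% available Cl: 738.8 / 0.623 = 1186 g.

1.19 kg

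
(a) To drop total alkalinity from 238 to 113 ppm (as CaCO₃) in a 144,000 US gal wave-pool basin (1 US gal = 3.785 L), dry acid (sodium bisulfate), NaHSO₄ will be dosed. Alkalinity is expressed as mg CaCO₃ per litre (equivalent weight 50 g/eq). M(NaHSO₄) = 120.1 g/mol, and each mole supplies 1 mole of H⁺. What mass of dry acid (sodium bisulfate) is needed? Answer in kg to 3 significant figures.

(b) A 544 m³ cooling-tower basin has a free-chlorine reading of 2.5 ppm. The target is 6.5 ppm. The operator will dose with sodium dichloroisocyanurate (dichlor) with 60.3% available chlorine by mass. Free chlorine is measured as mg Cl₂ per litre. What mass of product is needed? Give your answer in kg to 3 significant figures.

(a) 164 kg; (b) 3.61 kg

(a) Volume: 144,000 US gal × 3.785 L/gal = 545,040 L.
(a) Alkalinity to neutralize: (238 − 113) = 125 mg/L as CaCO₃ × 545,040 L = 68,130 g as CaCO₃.
(a) Equivalents of H⁺ required: 68,130 ÷ 50 g/eq = 1363 eq = 1363 mol NaHSO₄.
(a) Mass of NaHSO₄: 1363 × 120.1 = 163,600 g.

(b) Volume: 544 m³ = 544,000 L.
(b) Chlorine deficit: 6.5 − 2.5 = 4 ppm = 4 mg/L as Cl₂.
(b) Cl₂ equivalent needed: 4 mg/L × 544,000 L = 2,176,000 mg = 2176 g.
(b) Product at 60.3% available chlorine: 2176 / 0.603 = 3609 g.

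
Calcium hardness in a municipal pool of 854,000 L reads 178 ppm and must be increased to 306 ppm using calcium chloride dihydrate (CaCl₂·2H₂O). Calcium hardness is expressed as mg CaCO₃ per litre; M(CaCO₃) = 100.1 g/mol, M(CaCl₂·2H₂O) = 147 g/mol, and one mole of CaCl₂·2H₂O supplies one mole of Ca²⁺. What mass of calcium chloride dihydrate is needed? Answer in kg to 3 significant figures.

161 kg

Hardness to add: (306 − 178) = 128 mg/L as CaCO₃ × 854,000 L = 109,300 g as CaCO₃.
Moles of Ca²⁺ (1 mol Ca²⁺ ≡ 1 mol CaCO₃): 109,300 / 100.1 g/mol = 1092 mol.
Mass of CaCl₂·2H₂O: 1092 × 147 = 160,500 g.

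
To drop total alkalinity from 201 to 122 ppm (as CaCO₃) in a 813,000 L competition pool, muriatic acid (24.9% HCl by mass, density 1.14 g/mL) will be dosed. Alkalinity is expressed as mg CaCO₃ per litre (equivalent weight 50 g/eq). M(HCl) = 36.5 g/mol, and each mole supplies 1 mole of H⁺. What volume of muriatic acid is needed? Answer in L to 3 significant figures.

165 L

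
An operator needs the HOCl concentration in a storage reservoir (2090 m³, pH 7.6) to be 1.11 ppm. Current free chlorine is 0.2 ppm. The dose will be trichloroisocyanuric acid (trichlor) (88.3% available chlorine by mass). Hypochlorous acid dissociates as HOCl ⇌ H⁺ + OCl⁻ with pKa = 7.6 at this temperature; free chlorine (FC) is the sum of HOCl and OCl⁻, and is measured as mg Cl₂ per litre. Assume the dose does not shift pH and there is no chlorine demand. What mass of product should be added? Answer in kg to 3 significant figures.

4.78 kg

Volume: 2090 m³ = 2,090,000 L.
[OCl⁻]/[HOCl] = 10^(pH − pKa) = 10^(7.6 − 7.6) = 1; fraction as HOCl = 1/(1 + 1) = 0.5.
Free chlorine required for 1.11 ppm HOCl: 1.11 / 0.5 = 2.22 ppm.
FC to add: 2.22 − 0.2 = 2.02 mg/L as Cl₂.
Cl₂ equivalent: 2.02 mg/L × 2,090,000 L = 4222 g.
Product at 88.3% available Cl: 4222 / 0.883 = 4781 g.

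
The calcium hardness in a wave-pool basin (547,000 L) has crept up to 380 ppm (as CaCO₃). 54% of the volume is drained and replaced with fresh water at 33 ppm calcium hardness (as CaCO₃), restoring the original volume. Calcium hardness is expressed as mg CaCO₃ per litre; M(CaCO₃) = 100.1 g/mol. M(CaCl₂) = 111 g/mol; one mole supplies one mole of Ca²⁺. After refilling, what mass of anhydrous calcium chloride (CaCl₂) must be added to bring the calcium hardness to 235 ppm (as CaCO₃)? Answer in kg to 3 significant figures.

After draining 54% and refilling: 380 × 0.46 + 33 × 0.54 = 192.62 ppm.
Deficit to target: 235 − 192.62 = 42.38 mg/L.
As CaCO₃: 42.38 mg/L × 547,000 L = 23,180 g; ÷ 100.1 = 231.6 mol Ca²⁺.
Mass: 231.6 × 111 = 25,710 g.

25.7 kg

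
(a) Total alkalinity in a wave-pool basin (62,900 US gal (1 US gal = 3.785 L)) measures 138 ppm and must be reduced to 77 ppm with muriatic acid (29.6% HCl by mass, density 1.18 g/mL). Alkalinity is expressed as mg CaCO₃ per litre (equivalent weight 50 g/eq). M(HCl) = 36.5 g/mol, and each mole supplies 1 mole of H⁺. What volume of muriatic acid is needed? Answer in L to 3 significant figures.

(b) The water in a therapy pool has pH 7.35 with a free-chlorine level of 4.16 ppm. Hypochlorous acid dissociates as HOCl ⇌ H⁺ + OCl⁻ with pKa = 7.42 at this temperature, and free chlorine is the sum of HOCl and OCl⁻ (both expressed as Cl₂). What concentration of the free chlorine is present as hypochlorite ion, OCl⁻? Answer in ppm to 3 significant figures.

(a) 30.4 L; (b) 1.91 ppm

(a) Volume: 62,900 US gal × 3.785 L/gal = 238,076 L.
(a) Alkalinity to neutralize: (138 − 77) = 61 mg/L as CaCO₃ × 238,076 L = 14,520 g as CaCO₃.
(a) Equivalents of H⁺ required: 14,520 ÷ 50 g/eq = 290.5 eq = 290.5 mol HCl.
(a) Mass of HCl: 290.5 × 36.5 = 10,600 g.
(a) Mass of 29.6% solution: 10,600 / 0.296 = 35,820 g.
(a) Volume: 35,820 g ÷ 1.18 g/mL = 30,350 mL.

(b) [OCl⁻]/[HOCl] = 10^(pH − pKa) = 10^(7.35 − 7.42) = 10^-0.07 = 0.8511.
(b) Fraction as HOCl = 1 / (1 + 0.8511) = 0.5402.
(b) OCl⁻ = (1 − 0.5402) × 4.16 ppm = 1.913 ppm.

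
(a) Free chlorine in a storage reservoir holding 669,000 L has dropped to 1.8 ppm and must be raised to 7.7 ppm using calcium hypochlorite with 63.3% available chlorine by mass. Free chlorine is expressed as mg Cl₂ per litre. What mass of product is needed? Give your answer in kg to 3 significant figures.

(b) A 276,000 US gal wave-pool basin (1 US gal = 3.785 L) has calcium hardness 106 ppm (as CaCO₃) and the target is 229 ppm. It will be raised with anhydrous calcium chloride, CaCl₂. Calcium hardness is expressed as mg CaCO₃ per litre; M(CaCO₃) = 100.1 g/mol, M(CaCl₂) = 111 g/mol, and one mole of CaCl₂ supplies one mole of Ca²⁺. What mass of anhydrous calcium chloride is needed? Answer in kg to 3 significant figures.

(a) Chlorine deficit: 7.7 − 1.8 = 5.9 ppm = 5.9 mg/L as Cl₂.
(a) Cl₂ equivalent needed: 5.9 mg/L × 669,000 L = 3,947,000 mg = 3947 g.
(a) Product at 63.3% available chlorine: 3947 / 0.633 = 6236 g.

(b) Volume: 276,000 US gal × 3.785 L/gal = 1,044,660 L.
(b) Hardness to add: (229 − 106) = 123 mg/L as CaCO₃ × 1,044,660 L = 128,500 g as CaCO₃.
(b) Moles of Ca²⁺ (1 mol Ca²⁺ ≡ 1 mol CaCO₃): 128,500 / 100.1 g/mol = 1284 mol.
(b) Mass of CaCl₂: 1284 × 111 = 142,500 g.

(a) 6.24 kg; (b) 142 kg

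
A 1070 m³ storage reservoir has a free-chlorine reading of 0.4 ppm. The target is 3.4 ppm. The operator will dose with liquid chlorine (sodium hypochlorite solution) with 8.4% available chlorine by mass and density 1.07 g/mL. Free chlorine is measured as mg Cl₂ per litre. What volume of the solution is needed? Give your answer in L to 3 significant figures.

Volume: 1070 m³ = 1,070,000 L.
Chlorine deficit: 3.4 − 0.4 = 3 ppm = 3 mg/L as Cl₂.
Cl₂ equivalent needed: 3 mg/L × 1,070,000 L = 3,210,000 mg = 3210 g.
Product at 8.4% available chlorine: 3210 / 0.084 = 38,210 g.
Volume at density 1.07 g/mL: 38,210 g ÷ 1.07 g/mL = 35,710 mL.

35.7 L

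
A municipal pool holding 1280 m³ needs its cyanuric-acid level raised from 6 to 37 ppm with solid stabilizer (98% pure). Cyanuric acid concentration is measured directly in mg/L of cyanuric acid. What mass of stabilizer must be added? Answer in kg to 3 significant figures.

40.5 kg

Volume: 1280 m³ = 1,280,000 L.
CYA to add: (37 − 6) = 31 mg/L × 1,280,000 L = 39,680 g cyanuric acid.
At 98% purity: 39,680 / 0.98 = 40,490 g product.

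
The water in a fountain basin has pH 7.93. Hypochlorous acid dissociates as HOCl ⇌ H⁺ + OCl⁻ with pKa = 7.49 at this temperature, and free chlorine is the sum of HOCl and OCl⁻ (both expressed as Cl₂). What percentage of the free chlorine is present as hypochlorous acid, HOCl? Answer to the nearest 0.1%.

26.6%

[OCl⁻]/[HOCl] = 10^(pH − pKa) = 10^(7.93 − 7.49) = 10^0.44 = 2.754.
Fraction as HOCl = 1 / (1 + 2.754) = 0.2664.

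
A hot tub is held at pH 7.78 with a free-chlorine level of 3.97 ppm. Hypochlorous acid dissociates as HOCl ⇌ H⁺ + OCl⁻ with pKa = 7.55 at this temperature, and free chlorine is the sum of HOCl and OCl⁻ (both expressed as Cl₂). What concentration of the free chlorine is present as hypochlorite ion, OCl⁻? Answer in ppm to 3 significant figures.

[OCl⁻]/[HOCl] = 10^(pH − pKa) = 10^(7.78 − 7.55) = 10^0.23 = 1.698.
Fraction as HOCl = 1 / (1 + 1.698) = 0.3706.
OCl⁻ = (1 − 0.3706) × 3.97 ppm = 2.499 ppm.

2.50 ppm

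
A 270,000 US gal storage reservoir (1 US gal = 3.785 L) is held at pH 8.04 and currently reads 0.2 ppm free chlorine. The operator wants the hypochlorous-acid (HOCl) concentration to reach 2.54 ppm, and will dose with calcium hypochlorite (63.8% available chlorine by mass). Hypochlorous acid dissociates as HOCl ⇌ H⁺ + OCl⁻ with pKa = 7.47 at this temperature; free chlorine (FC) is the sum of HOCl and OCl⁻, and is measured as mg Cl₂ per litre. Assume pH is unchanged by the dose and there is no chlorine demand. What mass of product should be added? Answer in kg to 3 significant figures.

18.9 kg

Volume: 270,000 US gal × 3.785 L/gal = 1,021,950 L.
[OCl⁻]/[HOCl] = 10^(pH − pKa) = 10^(8.04 − 7.47) = 3.715; fraction as HOCl = 1/(1 + 3.715) = 0.2121.
Free chlorine required for 2.54 ppm HOCl: 2.54 / 0.2121 = 11.98 ppm.
FC to add: 11.98 − 0.2 = 11.78 mg/L as Cl₂.
Cl₂ equivalent: 11.78 mg/L × 1,021,950 L = 12,040 g.
Product at 63.8% available Cl: 12,040 / 0.638 = 18,860 g.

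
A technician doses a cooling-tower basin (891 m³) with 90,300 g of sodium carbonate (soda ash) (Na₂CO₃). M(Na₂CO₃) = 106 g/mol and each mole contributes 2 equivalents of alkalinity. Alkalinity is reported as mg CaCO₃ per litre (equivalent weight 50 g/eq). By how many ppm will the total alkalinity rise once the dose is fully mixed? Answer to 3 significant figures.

95.6 ppm

Volume: 891 m³ = 891,000 L.
Moles of Na₂CO₃: 90,300 g ÷ 106 g/mol = 851.9 mol → 1704 eq of alkalinity.
As CaCO₃: 1704 eq × 50 g/eq = 85,190 g.
Rise: 85,190 g / 891,000 L × 1000 = 95.61 mg/L.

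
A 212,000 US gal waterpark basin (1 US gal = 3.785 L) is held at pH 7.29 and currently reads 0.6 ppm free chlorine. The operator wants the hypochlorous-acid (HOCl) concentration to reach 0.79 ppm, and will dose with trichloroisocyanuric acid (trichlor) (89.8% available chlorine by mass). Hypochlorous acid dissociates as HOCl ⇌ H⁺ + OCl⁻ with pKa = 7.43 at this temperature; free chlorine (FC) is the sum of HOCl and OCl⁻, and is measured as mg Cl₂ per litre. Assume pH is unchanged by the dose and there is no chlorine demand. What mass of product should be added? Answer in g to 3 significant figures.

681 g

Volume: 212,000 US gal × 3.785 L/gal = 802,420 L.
[OCl⁻]/[HOCl] = 10^(pH − pKa) = 10^(7.29 − 7.43) = 0.7244; fraction as HOCl = 1/(1 + 0.7244) = 0.5799.
Free chlorine required for 0.79 ppm HOCl: 0.79 / 0.5799 = 1.362 ppm.
FC to add: 1.362 − 0.6 = 0.7623 mg/L as Cl₂.
Cl₂ equivalent: 0.7623 mg/L × 802,420 L = 611.7 g.
Product at 89.8% available Cl: 611.7 / 0.898 = 681.2 g.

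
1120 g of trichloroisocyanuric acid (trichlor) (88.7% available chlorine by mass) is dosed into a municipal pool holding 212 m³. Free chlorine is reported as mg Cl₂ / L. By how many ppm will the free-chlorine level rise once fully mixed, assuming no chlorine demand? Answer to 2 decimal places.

4.69 ppm

Volume: 212 m³ = 212,000 L.
Available chlorine delivered: 1120 g × 0.887 = 993.4 g as Cl₂.
Concentration rise: 993.4 g / 212,000 L = 4.686 mg/L = 4.69 ppm.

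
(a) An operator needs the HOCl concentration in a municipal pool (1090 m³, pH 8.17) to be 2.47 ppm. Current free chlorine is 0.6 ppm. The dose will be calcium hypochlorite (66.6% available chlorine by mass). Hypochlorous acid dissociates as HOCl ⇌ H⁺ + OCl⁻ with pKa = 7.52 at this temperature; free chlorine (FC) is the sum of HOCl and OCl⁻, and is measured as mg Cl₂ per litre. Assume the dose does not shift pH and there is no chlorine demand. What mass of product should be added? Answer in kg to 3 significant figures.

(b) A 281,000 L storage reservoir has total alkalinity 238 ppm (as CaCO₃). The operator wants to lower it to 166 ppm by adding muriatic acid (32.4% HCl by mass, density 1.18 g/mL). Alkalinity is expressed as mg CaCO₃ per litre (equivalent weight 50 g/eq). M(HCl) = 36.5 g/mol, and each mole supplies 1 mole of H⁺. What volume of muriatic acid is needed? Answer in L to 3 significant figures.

(a) Volume: 1090 m³ = 1,090,000 L.
(a) [OCl⁻]/[HOCl] = 10^(pH − pKa) = 10^(8.17 − 7.52) = 4.467; fraction as HOCl = 1/(1 + 4.467) = 0.1829.
(a) Free chlorine required for 2.47 ppm HOCl: 2.47 / 0.1829 = 13.5 ppm.
(a) FC to add: 13.5 − 0.6 = 12.9 mg/L as Cl₂.
(a) Cl₂ equivalent: 12.9 mg/L × 1,090,000 L = 14,060 g.
(a) Product at 66.6% available Cl: 14,060 / 0.666 = 21,120 g.

(b) Alkalinity to neutralize: (238 − 166) = 72 mg/L as CaCO₃ × 281,000 L = 20,230 g as CaCO₃.
(b) Equivalents of H⁺ required: 20,230 ÷ 50 g/eq = 404.6 eq = 404.6 mol HCl.
(b) Mass of HCl: 404.6 × 36.5 = 14,770 g.
(b) Mass of 32.4% solution: 14,770 / 0.324 = 45,580 g.
(b) Volume: 45,580 g ÷ 1.18 g/mL = 38,630 mL.

(a) 21.1 kg; (b) 38.6 L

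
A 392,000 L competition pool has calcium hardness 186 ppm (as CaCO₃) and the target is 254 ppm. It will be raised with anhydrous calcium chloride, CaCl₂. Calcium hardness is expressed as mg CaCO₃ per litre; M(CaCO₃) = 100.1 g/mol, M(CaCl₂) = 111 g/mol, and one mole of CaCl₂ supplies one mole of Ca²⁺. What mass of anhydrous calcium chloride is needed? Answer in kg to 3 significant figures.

29.6 kg

Hardness to add: (254 − 186) = 68 mg/L as CaCO₃ × 392,000 L = 26,660 g as CaCO₃.
Moles of Ca²⁺ (1 mol Ca²⁺ ≡ 1 mol CaCO₃): 26,660 / 100.1 g/mol = 266.3 mol.
Mass of CaCl₂: 266.3 × 111 = 29,560 g.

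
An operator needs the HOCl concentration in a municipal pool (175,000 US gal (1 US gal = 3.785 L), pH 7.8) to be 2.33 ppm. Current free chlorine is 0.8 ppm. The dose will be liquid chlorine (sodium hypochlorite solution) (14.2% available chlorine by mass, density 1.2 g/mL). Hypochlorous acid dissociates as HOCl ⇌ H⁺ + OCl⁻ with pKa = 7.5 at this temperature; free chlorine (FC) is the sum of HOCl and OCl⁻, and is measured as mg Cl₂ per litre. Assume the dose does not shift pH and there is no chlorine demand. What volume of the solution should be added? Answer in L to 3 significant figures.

24.0 L

Volume: 175,000 US gal × 3.785 L/gal = 662,375 L.
[OCl⁻]/[HOCl] = 10^(pH − pKa) = 10^(7.8 − 7.5) = 1.995; fraction as HOCl = 1/(1 + 1.995) = 0.3339.
Free chlorine required for 2.33 ppm HOCl: 2.33 / 0.3339 = 6.979 ppm.
FC to add: 6.979 − 0.8 = 6.179 mg/L as Cl₂.
Cl₂ equivalent: 6.179 mg/L × 662,375 L = 4093 g.
Product at 14.2% available Cl: 4093 / 0.142 = 28,820 g.
Volume: 28,820 g ÷ 1.2 g/mL = 24,020 mL.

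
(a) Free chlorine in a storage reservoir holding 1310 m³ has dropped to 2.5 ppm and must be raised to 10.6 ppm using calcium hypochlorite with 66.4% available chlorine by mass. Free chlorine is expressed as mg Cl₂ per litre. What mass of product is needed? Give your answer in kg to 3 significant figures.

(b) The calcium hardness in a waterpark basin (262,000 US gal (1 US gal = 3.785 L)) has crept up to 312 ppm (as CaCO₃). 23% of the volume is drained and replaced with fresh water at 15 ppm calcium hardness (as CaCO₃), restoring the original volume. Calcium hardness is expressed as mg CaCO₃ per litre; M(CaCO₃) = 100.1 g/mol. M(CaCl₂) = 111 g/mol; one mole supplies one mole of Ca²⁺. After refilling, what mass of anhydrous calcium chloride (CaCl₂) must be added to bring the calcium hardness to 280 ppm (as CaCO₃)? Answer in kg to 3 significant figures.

(a) 16.0 kg; (b) 39.9 kg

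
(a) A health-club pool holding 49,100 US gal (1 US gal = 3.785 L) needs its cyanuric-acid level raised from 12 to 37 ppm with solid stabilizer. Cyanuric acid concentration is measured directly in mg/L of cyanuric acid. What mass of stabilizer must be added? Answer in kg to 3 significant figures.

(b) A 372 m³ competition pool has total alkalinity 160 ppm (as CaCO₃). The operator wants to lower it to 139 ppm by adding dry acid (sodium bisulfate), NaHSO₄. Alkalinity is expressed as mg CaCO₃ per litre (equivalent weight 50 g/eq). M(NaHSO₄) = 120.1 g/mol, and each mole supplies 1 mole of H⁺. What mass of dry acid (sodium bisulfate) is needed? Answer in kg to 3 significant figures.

(a) 4.65 kg; (b) 18.8 kg

(a) Volume: 49,100 US gal × 3.785 L/gal = 185,844 L.
(a) CYA to add: (37 − 12) = 25 mg/L × 185,844 L = 4646 g cyanuric acid.

(b) Volume: 372 m³ = 372,000 L.
(b) Alkalinity to neutralize: (160 − 139) = 21 mg/L as CaCO₃ × 372,000 L = 7812 g as CaCO₃.
(b) Equivalents of H⁺ required: 7812 ÷ 50 g/eq = 156.2 eq = 156.2 mol NaHSO₄.
(b) Mass of NaHSO₄: 156.2 × 120.1 = 18,760 g.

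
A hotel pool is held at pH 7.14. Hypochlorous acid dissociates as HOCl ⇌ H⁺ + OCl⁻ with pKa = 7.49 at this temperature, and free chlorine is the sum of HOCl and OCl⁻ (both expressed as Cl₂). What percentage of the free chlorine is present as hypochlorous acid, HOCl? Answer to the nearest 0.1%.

69.1%

[OCl⁻]/[HOCl] = 10^(pH − pKa) = 10^(7.14 − 7.49) = 10^-0.35 = 0.4467.
Fraction as HOCl = 1 / (1 + 0.4467) = 0.6912.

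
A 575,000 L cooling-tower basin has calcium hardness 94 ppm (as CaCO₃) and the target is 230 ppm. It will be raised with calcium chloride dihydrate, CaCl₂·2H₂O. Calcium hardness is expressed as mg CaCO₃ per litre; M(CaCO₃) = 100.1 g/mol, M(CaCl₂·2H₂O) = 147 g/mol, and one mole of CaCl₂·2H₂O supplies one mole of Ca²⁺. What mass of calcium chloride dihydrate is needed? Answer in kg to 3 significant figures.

Hardness to add: (230 − 94) = 136 mg/L as CaCO₃ × 575,000 L = 78,200 g as CaCO₃.
Moles of Ca²⁺ (1 mol Ca²⁺ ≡ 1 mol CaCO₃): 78,200 / 100.1 g/mol = 781.2 mol.
Mass of CaCl₂·2H₂O: 781.2 × 147 = 114,800 g.

115 kg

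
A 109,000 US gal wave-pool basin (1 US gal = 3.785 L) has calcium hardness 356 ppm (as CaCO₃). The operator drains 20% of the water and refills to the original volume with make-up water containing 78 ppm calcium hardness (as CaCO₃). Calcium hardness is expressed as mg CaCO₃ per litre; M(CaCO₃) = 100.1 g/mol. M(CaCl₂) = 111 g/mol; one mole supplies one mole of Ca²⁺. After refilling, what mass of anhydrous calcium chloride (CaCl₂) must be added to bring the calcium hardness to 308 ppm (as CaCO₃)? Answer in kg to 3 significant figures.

Volume: 109,000 US gal × 3.785 L/gal = 412,565 L.
After draining 20% and refilling: 356 × 0.80 + 78 × 0.20 = 300.4 ppm.
Deficit to target: 308 − 300.4 = 7.6 mg/L.
As CaCO₃: 7.6 mg/L × 412,565 L = 3135 g; ÷ 100.1 = 31.32 mol Ca²⁺.
Mass: 31.32 × 111 = 3477 g.

3.48 kg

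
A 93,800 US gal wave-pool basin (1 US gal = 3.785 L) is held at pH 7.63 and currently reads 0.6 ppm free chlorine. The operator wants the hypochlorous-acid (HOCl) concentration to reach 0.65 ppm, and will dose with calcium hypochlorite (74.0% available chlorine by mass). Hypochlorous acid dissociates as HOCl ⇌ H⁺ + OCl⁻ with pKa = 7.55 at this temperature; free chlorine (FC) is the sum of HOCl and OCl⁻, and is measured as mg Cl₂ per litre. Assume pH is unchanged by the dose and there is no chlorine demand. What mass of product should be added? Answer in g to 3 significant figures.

399 g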